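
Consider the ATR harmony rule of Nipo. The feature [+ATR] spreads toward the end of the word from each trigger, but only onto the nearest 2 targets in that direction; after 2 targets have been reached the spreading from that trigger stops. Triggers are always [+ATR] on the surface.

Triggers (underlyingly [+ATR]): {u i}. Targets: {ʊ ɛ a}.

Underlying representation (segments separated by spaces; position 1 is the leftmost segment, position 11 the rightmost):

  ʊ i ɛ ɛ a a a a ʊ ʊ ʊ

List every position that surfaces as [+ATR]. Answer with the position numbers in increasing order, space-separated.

2 3 4

From /i/ at 2 rightward: 3 /ɛ/ → [+ATR]; 4 /ɛ/ → [+ATR]; bound reached.
Targets with no active source: positions 1 5 6 7 8 9 10 11 stay [-ATR].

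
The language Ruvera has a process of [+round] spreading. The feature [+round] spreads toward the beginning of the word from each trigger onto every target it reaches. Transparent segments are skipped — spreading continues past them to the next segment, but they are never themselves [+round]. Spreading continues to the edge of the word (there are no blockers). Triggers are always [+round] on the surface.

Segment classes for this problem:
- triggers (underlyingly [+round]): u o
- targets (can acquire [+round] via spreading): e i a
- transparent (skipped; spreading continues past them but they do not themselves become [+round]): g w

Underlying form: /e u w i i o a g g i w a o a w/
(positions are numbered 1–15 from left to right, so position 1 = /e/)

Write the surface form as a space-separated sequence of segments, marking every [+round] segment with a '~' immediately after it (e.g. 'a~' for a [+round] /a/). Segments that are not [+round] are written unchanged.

e~ u~ w i~ i~ o~ a~ g g i~ w a~ o~ a w

From /u/ at 2 leftward: 1 /e/ → [+round]; word edge.
From /o/ at 6 leftward: 5 /i/ → [+round]; 4 /i/ → [+round]; 3 /w/ transparent; 2 /u/ is itself a trigger — this domain ends here.
From /o/ at 13 leftward: 12 /a/ → [+round]; 11 /w/ transparent; 10 /i/ → [+round]; 9 /g/ transparent; 8 /g/ transparent; 7 /a/ → [+round]; 6 /o/ is itself a trigger — this domain ends here.
Target with no active source: position 14 stays [-round].
[+round] positions on the surface: 1 2 4 5 6 7 10 12 13.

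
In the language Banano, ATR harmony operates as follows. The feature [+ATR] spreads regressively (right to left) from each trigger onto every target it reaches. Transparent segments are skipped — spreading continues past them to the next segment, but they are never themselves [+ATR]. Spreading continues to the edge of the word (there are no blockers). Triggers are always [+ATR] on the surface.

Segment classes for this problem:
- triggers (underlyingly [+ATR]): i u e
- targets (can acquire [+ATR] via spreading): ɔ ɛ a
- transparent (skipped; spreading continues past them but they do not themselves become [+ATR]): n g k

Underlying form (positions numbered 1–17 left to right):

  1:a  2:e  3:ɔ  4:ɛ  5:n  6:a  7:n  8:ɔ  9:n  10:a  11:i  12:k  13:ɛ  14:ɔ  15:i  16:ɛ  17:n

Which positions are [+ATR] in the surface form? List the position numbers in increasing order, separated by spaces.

1 2 3 4 6 8 10 11 13 14 15

From /e/ at 2 leftward: 1 /a/ → [+ATR]; word edge.
From /i/ at 11 leftward: 10 /a/ → [+ATR]; 9 /n/ transparent; 8 /ɔ/ → [+ATR]; 7 /n/ transparent; 6 /a/ → [+ATR]; 5 /n/ transparent; 4 /ɛ/ → [+ATR]; 3 /ɔ/ → [+ATR]; 2 /e/ is itself a trigger — this domain ends here.
From /i/ at 15 leftward: 14 /ɔ/ → [+ATR]; 13 /ɛ/ → [+ATR]; 12 /k/ transparent; 11 /i/ is itself a trigger — this domain ends here.
Target with no active source: position 16 stays [-ATR].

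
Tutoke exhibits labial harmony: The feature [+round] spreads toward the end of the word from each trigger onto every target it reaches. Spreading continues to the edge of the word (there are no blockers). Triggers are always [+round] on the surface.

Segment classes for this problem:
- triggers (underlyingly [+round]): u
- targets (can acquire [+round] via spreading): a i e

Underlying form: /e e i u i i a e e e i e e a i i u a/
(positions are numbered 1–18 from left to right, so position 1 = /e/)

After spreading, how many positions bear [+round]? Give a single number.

15

From /u/ at 4 rightward: 5 /i/ → [+round]; 6 /i/ → [+round]; 7 /a/ → [+round]; 8 /e/ → [+round]; 9 /e/ → [+round]; 10 /e/ → [+round]; 11 /i/ → [+round]; 12 /e/ → [+round]; 13 /e/ → [+round]; 14 /a/ → [+round]; 15 /i/ → [+round]; 16 /i/ → [+round]; 17 /u/ is itself a trigger — this domain ends here.
From /u/ at 17 rightward: 18 /a/ → [+round]; word edge.
Targets with no active source: positions 1 2 3 stay [-round].
[+round] positions on the surface: 4 5 6 7 8 9 10 11 12 13 14 15 16 17 18.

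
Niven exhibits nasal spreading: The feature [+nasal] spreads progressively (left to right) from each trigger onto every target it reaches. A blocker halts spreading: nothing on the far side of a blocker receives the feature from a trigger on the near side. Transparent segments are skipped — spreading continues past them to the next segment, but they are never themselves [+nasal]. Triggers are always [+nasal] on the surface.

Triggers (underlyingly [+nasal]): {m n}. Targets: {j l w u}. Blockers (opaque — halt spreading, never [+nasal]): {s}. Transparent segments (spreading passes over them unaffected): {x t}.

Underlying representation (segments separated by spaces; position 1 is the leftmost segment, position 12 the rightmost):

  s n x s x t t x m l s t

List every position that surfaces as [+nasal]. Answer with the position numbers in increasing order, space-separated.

2 9 10

From /n/ at 2 rightward: 3 /x/ transparent; 4 /s/ blocks.
From /m/ at 9 rightward: 10 /l/ → [+nasal]; 11 /s/ blocks.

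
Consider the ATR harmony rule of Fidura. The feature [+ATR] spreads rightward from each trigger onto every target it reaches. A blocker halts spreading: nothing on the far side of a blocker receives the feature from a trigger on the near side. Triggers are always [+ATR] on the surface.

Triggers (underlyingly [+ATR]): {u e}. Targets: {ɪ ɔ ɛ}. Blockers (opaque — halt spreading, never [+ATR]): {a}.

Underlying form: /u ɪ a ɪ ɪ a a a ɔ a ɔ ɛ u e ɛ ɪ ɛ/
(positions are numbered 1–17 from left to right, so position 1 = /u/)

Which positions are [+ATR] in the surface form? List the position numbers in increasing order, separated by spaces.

1 2 13 14 15 16 17

From /u/ at 1 rightward: 2 /ɪ/ → [+ATR]; 3 /a/ blocks.
From /u/ at 13 rightward: 14 /e/ is itself a trigger — this domain ends here.
From /e/ at 14 rightward: 15 /ɛ/ → [+ATR]; 16 /ɪ/ → [+ATR]; 17 /ɛ/ → [+ATR]; word edge.
Targets with no active source: positions 4 5 9 11 12 stay [-ATR].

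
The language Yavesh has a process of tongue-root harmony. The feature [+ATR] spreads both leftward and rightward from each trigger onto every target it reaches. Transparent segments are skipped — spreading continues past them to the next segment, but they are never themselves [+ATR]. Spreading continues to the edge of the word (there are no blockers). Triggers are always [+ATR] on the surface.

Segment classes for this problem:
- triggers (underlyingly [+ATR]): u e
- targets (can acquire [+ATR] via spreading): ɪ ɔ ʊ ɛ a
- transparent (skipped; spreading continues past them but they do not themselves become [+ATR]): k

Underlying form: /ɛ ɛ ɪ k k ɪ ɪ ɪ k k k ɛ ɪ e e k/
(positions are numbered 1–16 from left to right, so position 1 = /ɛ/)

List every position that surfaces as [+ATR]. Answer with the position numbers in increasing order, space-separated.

From /e/ at 14 rightward: 15 /e/ is itself a trigger — this domain ends here.
From /e/ at 14 leftward: 13 /ɪ/ → [+ATR]; 12 /ɛ/ → [+ATR]; 11 /k/ transparent; 10 /k/ transparent; 9 /k/ transparent; 8 /ɪ/ → [+ATR]; 7 /ɪ/ → [+ATR]; 6 /ɪ/ → [+ATR]; 5 /k/ transparent; 4 /k/ transparent; 3 /ɪ/ → [+ATR]; 2 /ɛ/ → [+ATR]; 1 /ɛ/ → [+ATR]; word edge.
From /e/ at 15 rightward: 16 /k/ transparent; word edge.
From /e/ at 15 leftward: 14 /e/ is itself a trigger — this domain ends here.

1 2 3 6 7 8 12 13 14 15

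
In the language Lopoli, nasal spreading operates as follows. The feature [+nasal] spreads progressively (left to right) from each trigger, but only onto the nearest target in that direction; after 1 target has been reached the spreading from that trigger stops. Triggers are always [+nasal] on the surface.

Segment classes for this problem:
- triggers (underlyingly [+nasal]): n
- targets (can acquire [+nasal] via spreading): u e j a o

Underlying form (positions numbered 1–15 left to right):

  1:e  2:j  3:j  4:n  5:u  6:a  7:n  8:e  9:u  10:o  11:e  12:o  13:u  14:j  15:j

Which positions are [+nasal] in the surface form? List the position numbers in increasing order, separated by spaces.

From /n/ at 4 rightward: 5 /u/ → [+nasal]; bound reached.
From /n/ at 7 rightward: 8 /e/ → [+nasal]; bound reached.
Targets with no active source: positions 1 2 3 6 9 10 11 12 13 14 15 stay [-nasal].

4 5 7 8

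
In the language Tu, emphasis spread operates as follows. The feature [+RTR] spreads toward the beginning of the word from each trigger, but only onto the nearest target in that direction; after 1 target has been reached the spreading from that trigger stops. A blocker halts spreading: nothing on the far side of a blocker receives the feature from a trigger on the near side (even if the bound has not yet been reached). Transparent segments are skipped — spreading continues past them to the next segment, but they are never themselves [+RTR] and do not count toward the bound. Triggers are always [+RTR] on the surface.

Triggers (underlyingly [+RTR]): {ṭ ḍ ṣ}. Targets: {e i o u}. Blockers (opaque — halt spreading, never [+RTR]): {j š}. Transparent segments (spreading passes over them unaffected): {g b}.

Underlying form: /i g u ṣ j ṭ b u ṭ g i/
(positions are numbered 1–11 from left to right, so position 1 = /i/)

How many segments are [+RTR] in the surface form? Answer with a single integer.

5

From /ṣ/ at 4 leftward: 3 /u/ → [+RTR]; bound reached.
From /ṭ/ at 6 leftward: 5 /j/ blocks.
From /ṭ/ at 9 leftward: 8 /u/ → [+RTR]; bound reached.
Targets with no active source: positions 1 11 stay [-emphatic].
[+RTR] positions on the surface: 3 4 6 8 9.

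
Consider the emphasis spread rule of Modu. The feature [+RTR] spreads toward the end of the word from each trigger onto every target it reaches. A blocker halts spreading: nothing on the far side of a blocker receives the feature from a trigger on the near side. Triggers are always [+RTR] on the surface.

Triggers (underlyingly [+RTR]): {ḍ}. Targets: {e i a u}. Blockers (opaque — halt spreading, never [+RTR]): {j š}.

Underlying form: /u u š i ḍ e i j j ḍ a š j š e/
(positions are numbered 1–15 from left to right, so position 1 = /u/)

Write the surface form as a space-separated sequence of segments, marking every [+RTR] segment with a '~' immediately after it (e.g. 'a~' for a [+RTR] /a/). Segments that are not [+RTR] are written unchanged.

From /ḍ/ at 5 rightward: 6 /e/ → [+RTR]; 7 /i/ → [+RTR]; 8 /j/ blocks.
From /ḍ/ at 10 rightward: 11 /a/ → [+RTR]; 12 /š/ blocks.
Targets with no active source: positions 1 2 4 15 stay [-emphatic].
[+RTR] positions on the surface: 5 6 7 10 11.

u u š i ḍ~ e~ i~ j j ḍ~ a~ š j š e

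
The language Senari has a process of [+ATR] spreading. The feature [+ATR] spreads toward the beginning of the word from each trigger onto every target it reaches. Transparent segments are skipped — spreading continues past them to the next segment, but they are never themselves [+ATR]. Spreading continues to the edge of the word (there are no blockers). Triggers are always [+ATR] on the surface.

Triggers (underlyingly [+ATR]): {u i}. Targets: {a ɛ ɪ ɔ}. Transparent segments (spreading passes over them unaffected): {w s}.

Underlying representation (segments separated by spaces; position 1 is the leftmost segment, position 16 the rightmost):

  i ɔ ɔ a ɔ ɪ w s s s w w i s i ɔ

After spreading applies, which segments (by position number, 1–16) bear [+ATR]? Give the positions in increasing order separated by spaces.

1 2 3 4 5 6 13 15

From /i/ at 1 leftward: word edge.
From /i/ at 13 leftward: 12 /w/ transparent; 11 /w/ transparent; 10 /s/ transparent; 9 /s/ transparent; 8 /s/ transparent; 7 /w/ transparent; 6 /ɪ/ → [+ATR]; 5 /ɔ/ → [+ATR]; 4 /a/ → [+ATR]; 3 /ɔ/ → [+ATR]; 2 /ɔ/ → [+ATR]; 1 /i/ is itself a trigger — this domain ends here.
From /i/ at 15 leftward: 14 /s/ transparent; 13 /i/ is itself a trigger — this domain ends here.
Target with no active source: position 16 stays [-ATR].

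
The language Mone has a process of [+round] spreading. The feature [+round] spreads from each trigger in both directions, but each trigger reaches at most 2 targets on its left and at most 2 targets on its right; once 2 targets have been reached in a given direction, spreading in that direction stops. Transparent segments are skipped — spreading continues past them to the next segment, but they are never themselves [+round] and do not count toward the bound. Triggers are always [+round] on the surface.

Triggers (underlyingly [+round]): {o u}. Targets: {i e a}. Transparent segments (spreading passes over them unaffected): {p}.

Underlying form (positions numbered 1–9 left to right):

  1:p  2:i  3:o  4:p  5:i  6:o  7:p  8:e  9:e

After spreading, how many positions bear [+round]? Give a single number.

From /o/ at 3 rightward: 4 /p/ transparent; 5 /i/ → [+round]; 6 /o/ is itself a trigger — this domain ends here.
From /o/ at 3 leftward: 2 /i/ → [+round]; 1 /p/ transparent; word edge.
From /o/ at 6 rightward: 7 /p/ transparent; 8 /e/ → [+round]; 9 /e/ → [+round]; bound reached.
From /o/ at 6 leftward: 5 /i/ → [+round]; 4 /p/ transparent; 3 /o/ is itself a trigger — this domain ends here.
[+round] positions on the surface: 2 3 5 6 8 9.

6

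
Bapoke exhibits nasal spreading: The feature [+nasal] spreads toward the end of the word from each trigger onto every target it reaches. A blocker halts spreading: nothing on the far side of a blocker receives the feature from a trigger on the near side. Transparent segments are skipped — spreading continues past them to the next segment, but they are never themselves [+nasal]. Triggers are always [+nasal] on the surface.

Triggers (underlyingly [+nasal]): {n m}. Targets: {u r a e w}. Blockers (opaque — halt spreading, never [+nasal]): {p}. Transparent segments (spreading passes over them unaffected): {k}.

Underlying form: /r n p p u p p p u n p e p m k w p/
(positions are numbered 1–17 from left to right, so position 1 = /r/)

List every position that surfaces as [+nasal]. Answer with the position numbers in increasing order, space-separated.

From /n/ at 2 rightward: 3 /p/ blocks.
From /n/ at 10 rightward: 11 /p/ blocks.
From /m/ at 14 rightward: 15 /k/ transparent; 16 /w/ → [+nasal]; 17 /p/ blocks.
Targets with no active source: positions 1 5 9 12 stay [-nasal].

2 10 14 16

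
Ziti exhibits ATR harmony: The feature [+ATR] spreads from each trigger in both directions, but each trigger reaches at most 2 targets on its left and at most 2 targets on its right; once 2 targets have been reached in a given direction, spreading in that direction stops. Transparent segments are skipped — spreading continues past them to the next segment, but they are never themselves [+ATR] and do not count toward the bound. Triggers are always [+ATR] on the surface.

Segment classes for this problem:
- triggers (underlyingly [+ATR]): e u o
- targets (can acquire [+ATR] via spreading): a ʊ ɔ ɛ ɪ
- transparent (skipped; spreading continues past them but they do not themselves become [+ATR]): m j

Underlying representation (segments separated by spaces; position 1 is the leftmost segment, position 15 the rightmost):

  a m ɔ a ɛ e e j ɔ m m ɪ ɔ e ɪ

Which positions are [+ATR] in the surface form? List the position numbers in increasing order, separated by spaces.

4 5 6 7 9 12 13 14 15

From /e/ at 6 rightward: 7 /e/ is itself a trigger — this domain ends here.
From /e/ at 6 leftward: 5 /ɛ/ → [+ATR]; 4 /a/ → [+ATR]; bound reached.
From /e/ at 7 rightward: 8 /j/ transparent; 9 /ɔ/ → [+ATR]; 10 /m/ transparent; 11 /m/ transparent; 12 /ɪ/ → [+ATR]; bound reached.
From /e/ at 7 leftward: 6 /e/ is itself a trigger — this domain ends here.
From /e/ at 14 rightward: 15 /ɪ/ → [+ATR]; word edge.
From /e/ at 14 leftward: 13 /ɔ/ → [+ATR]; 12 /ɪ/ → [+ATR]; bound reached.
Targets with no active source: positions 1 3 stay [-ATR].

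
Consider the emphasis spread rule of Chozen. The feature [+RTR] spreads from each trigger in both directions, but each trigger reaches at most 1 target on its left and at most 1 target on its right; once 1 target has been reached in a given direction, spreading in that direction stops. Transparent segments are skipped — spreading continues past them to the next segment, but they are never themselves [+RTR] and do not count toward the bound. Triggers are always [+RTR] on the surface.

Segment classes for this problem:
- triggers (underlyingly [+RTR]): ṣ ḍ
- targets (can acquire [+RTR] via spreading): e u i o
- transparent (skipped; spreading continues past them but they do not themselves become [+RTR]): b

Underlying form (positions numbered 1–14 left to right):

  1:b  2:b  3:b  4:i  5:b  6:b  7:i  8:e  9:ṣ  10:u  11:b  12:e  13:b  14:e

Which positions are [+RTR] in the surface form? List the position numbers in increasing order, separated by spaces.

From /ṣ/ at 9 rightward: 10 /u/ → [+RTR]; bound reached.
From /ṣ/ at 9 leftward: 8 /e/ → [+RTR]; bound reached.
Targets with no active source: positions 4 7 12 14 stay [-emphatic].

8 9 10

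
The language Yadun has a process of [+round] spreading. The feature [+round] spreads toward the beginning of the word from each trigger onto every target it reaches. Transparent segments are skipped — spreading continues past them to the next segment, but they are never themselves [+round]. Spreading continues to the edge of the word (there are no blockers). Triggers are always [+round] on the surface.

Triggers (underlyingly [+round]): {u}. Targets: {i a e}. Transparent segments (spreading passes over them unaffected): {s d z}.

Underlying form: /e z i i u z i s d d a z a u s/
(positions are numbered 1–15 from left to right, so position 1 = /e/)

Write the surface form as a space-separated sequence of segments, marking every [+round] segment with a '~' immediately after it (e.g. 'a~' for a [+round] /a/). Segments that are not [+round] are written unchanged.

From /u/ at 5 leftward: 4 /i/ → [+round]; 3 /i/ → [+round]; 2 /z/ transparent; 1 /e/ → [+round]; word edge.
From /u/ at 14 leftward: 13 /a/ → [+round]; 12 /z/ transparent; 11 /a/ → [+round]; 10 /d/ transparent; 9 /d/ transparent; 8 /s/ transparent; 7 /i/ → [+round]; 6 /z/ transparent; 5 /u/ is itself a trigger — this domain ends here.
[+round] positions on the surface: 1 3 4 5 7 11 13 14.

e~ z i~ i~ u~ z i~ s d d a~ z a~ u~ s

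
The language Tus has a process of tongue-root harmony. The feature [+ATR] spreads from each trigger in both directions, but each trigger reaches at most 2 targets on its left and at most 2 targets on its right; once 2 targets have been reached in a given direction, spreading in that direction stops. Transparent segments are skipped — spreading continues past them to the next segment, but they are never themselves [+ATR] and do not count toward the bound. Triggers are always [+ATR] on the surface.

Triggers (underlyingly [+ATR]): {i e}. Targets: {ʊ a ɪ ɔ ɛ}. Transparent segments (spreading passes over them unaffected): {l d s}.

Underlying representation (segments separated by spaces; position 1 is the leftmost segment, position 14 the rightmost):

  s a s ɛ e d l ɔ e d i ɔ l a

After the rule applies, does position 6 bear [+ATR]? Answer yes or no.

no

From /e/ at 5 rightward: 6 /d/ transparent; 7 /l/ transparent; 8 /ɔ/ → [+ATR]; 9 /e/ is itself a trigger — this domain ends here.
From /e/ at 5 leftward: 4 /ɛ/ → [+ATR]; 3 /s/ transparent; 2 /a/ → [+ATR]; bound reached.
From /e/ at 9 rightward: 10 /d/ transparent; 11 /i/ is itself a trigger — this domain ends here.
From /e/ at 9 leftward: 8 /ɔ/ → [+ATR]; 7 /l/ transparent; 6 /d/ transparent; 5 /e/ is itself a trigger — this domain ends here.
From /i/ at 11 rightward: 12 /ɔ/ → [+ATR]; 13 /l/ transparent; 14 /a/ → [+ATR]; bound reached.
From /i/ at 11 leftward: 10 /d/ transparent; 9 /e/ is itself a trigger — this domain ends here.
[+ATR] positions on the surface: 2 4 5 8 9 11 12 14.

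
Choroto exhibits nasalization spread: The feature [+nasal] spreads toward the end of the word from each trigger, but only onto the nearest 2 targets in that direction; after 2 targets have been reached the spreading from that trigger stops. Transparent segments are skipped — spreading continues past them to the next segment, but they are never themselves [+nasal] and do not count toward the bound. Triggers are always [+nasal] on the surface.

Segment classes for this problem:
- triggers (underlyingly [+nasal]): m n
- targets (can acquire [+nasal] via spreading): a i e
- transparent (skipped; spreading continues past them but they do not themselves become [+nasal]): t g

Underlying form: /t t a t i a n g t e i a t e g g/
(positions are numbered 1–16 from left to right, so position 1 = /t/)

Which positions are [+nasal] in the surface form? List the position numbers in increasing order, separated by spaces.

7 10 11

From /n/ at 7 rightward: 8 /g/ transparent; 9 /t/ transparent; 10 /e/ → [+nasal]; 11 /i/ → [+nasal]; bound reached.
Targets with no active source: positions 3 5 6 12 14 stay [-nasal].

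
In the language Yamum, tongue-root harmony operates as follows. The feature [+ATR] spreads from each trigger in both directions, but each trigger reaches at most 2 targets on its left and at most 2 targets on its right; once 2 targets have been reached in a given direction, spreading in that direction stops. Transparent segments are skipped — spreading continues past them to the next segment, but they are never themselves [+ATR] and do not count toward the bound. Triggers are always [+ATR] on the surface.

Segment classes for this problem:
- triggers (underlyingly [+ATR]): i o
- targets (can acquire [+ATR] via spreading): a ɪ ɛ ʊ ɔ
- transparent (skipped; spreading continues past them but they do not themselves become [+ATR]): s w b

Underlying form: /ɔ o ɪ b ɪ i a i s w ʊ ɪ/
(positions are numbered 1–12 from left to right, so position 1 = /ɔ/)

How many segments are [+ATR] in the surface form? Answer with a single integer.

9

From /o/ at 2 rightward: 3 /ɪ/ → [+ATR]; 4 /b/ transparent; 5 /ɪ/ → [+ATR]; bound reached.
From /o/ at 2 leftward: 1 /ɔ/ → [+ATR]; word edge.
From /i/ at 6 rightward: 7 /a/ → [+ATR]; 8 /i/ is itself a trigger — this domain ends here.
From /i/ at 6 leftward: 5 /ɪ/ → [+ATR]; 4 /b/ transparent; 3 /ɪ/ → [+ATR]; bound reached.
From /i/ at 8 rightward: 9 /s/ transparent; 10 /w/ transparent; 11 /ʊ/ → [+ATR]; 12 /ɪ/ → [+ATR]; bound reached.
From /i/ at 8 leftward: 7 /a/ → [+ATR]; 6 /i/ is itself a trigger — this domain ends here.
[+ATR] positions on the surface: 1 2 3 5 6 7 8 11 12.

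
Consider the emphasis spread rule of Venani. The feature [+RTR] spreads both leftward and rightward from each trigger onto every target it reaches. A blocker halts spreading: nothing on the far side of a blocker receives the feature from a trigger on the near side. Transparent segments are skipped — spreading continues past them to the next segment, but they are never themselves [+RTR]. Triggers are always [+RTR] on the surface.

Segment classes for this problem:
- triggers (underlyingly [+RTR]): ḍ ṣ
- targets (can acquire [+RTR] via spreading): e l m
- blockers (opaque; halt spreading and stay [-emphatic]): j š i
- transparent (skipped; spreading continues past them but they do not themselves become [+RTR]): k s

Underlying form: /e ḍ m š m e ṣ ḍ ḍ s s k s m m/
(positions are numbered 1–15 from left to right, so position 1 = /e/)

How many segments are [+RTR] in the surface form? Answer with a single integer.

From /ḍ/ at 2 rightward: 3 /m/ → [+RTR]; 4 /š/ blocks.
From /ḍ/ at 2 leftward: 1 /e/ → [+RTR]; word edge.
From /ṣ/ at 7 rightward: 8 /ḍ/ is itself a trigger — this domain ends here.
From /ṣ/ at 7 leftward: 6 /e/ → [+RTR]; 5 /m/ → [+RTR]; 4 /š/ blocks.
From /ḍ/ at 8 rightward: 9 /ḍ/ is itself a trigger — this domain ends here.
From /ḍ/ at 8 leftward: 7 /ṣ/ is itself a trigger — this domain ends here.
From /ḍ/ at 9 rightward: 10 /s/ transparent; 11 /s/ transparent; 12 /k/ transparent; 13 /s/ transparent; 14 /m/ → [+RTR]; 15 /m/ → [+RTR]; word edge.
From /ḍ/ at 9 leftward: 8 /ḍ/ is itself a trigger — this domain ends here.
[+RTR] positions on the surface: 1 2 3 5 6 7 8 9 14 15.

10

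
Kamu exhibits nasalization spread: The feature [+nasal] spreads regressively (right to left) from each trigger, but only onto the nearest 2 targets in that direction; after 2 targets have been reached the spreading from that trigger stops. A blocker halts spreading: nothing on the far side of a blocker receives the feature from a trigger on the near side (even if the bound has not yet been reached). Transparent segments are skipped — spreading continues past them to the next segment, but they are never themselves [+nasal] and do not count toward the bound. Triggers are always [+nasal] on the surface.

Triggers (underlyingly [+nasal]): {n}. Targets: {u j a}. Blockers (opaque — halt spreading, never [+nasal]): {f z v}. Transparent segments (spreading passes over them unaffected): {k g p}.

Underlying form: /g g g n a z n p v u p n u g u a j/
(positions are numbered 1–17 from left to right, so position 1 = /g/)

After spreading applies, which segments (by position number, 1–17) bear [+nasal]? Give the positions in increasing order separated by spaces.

From /n/ at 4 leftward: 3 /g/ transparent; 2 /g/ transparent; 1 /g/ transparent; word edge.
From /n/ at 7 leftward: 6 /z/ blocks.
From /n/ at 12 leftward: 11 /p/ transparent; 10 /u/ → [+nasal]; 9 /v/ blocks.
Targets with no active source: positions 5 13 15 16 17 stay [-nasal].

4 7 10 12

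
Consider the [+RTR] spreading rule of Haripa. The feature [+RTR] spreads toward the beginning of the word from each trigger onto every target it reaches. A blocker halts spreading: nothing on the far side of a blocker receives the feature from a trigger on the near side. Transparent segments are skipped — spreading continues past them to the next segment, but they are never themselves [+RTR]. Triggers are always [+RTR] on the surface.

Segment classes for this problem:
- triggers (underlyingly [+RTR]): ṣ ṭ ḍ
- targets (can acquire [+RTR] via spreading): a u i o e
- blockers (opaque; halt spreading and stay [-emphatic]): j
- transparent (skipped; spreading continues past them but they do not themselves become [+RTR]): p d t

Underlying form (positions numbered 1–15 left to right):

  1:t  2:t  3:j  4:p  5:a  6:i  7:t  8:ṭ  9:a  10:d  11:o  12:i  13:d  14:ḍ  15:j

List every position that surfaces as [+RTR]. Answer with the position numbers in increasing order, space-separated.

From /ṭ/ at 8 leftward: 7 /t/ transparent; 6 /i/ → [+RTR]; 5 /a/ → [+RTR]; 4 /p/ transparent; 3 /j/ blocks.
From /ḍ/ at 14 leftward: 13 /d/ transparent; 12 /i/ → [+RTR]; 11 /o/ → [+RTR]; 10 /d/ transparent; 9 /a/ → [+RTR]; 8 /ṭ/ is itself a trigger — this domain ends here.

5 6 8 9 11 12 14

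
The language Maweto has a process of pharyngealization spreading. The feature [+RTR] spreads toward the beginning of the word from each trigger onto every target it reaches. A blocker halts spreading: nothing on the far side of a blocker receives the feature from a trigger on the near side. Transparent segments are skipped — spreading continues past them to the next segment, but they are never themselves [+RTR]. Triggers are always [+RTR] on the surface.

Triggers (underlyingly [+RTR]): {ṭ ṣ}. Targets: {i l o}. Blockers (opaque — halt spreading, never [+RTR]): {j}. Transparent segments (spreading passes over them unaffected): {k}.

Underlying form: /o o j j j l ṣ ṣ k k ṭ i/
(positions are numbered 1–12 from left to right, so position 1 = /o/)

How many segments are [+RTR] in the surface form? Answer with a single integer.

From /ṣ/ at 7 leftward: 6 /l/ → [+RTR]; 5 /j/ blocks.
From /ṣ/ at 8 leftward: 7 /ṣ/ is itself a trigger — this domain ends here.
From /ṭ/ at 11 leftward: 10 /k/ transparent; 9 /k/ transparent; 8 /ṣ/ is itself a trigger — this domain ends here.
Targets with no active source: positions 1 2 12 stay [-emphatic].
[+RTR] positions on the surface: 6 7 8 11.

4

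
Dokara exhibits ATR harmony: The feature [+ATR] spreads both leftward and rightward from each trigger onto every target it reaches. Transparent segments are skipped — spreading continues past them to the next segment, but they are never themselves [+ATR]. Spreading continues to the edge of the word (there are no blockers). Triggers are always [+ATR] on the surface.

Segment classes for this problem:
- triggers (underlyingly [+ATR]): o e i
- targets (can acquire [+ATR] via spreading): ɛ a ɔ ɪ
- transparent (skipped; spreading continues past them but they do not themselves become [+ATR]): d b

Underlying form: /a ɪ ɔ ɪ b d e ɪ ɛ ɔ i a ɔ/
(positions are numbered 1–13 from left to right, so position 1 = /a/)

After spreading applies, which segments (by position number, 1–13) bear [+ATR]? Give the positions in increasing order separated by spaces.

1 2 3 4 7 8 9 10 11 12 13

From /e/ at 7 rightward: 8 /ɪ/ → [+ATR]; 9 /ɛ/ → [+ATR]; 10 /ɔ/ → [+ATR]; 11 /i/ is itself a trigger — this domain ends here.
From /e/ at 7 leftward: 6 /d/ transparent; 5 /b/ transparent; 4 /ɪ/ → [+ATR]; 3 /ɔ/ → [+ATR]; 2 /ɪ/ → [+ATR]; 1 /a/ → [+ATR]; word edge.
From /i/ at 11 rightward: 12 /a/ → [+ATR]; 13 /ɔ/ → [+ATR]; word edge.
From /i/ at 11 leftward: 10 /ɔ/ → [+ATR]; 9 /ɛ/ → [+ATR]; 8 /ɪ/ → [+ATR]; 7 /e/ is itself a trigger — this domain ends here.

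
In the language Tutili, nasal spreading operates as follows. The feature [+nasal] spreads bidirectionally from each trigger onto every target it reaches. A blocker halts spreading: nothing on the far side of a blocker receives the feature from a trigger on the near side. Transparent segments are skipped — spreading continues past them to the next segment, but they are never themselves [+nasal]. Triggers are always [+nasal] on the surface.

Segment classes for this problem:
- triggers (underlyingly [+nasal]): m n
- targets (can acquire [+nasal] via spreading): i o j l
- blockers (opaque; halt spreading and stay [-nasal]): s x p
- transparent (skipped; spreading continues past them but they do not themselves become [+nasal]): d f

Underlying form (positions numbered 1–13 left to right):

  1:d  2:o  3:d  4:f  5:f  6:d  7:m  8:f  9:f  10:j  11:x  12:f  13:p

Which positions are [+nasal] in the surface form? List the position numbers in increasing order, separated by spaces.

From /m/ at 7 rightward: 8 /f/ transparent; 9 /f/ transparent; 10 /j/ → [+nasal]; 11 /x/ blocks.
From /m/ at 7 leftward: 6 /d/ transparent; 5 /f/ transparent; 4 /f/ transparent; 3 /d/ transparent; 2 /o/ → [+nasal]; 1 /d/ transparent; word edge.

2 7 10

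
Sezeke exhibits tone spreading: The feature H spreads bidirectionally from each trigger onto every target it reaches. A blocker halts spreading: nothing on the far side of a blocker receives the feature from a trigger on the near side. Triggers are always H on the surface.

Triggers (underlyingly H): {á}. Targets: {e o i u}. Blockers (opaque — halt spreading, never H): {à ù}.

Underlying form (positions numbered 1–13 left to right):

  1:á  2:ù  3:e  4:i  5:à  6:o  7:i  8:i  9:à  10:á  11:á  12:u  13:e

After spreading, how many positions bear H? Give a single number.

5

From /á/ at 1 rightward: 2 /ù/ blocks.
From /á/ at 1 leftward: word edge.
From /á/ at 10 rightward: 11 /á/ is itself a trigger — this domain ends here.
From /á/ at 10 leftward: 9 /à/ blocks.
From /á/ at 11 rightward: 12 /u/ → H; 13 /e/ → H; word edge.
From /á/ at 11 leftward: 10 /á/ is itself a trigger — this domain ends here.
Targets with no active source: positions 3 4 6 7 8 stay [-high tone].
H positions on the surface: 1 10 11 12 13.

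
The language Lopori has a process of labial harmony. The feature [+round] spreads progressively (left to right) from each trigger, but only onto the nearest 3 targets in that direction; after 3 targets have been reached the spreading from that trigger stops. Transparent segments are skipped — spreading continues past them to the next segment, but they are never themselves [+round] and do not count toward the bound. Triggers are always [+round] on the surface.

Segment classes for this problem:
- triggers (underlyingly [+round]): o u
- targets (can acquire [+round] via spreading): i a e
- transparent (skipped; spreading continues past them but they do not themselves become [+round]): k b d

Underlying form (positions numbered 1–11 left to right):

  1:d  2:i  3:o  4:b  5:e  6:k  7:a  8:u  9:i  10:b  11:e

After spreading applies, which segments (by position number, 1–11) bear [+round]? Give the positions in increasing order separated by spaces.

3 5 7 8 9 11

From /o/ at 3 rightward: 4 /b/ transparent; 5 /e/ → [+round]; 6 /k/ transparent; 7 /a/ → [+round]; 8 /u/ is itself a trigger — this domain ends here.
From /u/ at 8 rightward: 9 /i/ → [+round]; 10 /b/ transparent; 11 /e/ → [+round]; word edge.
Target with no active source: position 2 stays [-round].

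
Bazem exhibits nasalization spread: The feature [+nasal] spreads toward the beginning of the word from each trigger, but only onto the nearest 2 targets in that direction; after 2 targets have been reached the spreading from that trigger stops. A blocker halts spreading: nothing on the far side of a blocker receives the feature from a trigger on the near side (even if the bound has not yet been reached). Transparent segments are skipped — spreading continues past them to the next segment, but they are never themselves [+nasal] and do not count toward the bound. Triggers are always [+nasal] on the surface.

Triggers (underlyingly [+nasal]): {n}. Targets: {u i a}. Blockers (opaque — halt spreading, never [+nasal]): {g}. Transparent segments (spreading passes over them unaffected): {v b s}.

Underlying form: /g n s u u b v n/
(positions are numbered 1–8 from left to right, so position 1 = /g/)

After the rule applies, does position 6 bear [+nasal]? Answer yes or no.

no

From /n/ at 2 leftward: 1 /g/ blocks.
From /n/ at 8 leftward: 7 /v/ transparent; 6 /b/ transparent; 5 /u/ → [+nasal]; 4 /u/ → [+nasal]; bound reached.
[+nasal] positions on the surface: 2 4 5 8.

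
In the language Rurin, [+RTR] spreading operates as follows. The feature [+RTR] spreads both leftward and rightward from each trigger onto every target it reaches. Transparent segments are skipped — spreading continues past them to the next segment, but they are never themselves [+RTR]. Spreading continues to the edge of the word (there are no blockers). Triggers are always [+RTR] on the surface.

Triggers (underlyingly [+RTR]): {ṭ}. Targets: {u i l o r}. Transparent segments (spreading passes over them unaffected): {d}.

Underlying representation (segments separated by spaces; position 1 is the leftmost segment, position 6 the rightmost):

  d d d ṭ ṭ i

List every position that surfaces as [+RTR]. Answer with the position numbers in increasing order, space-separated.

From /ṭ/ at 4 rightward: 5 /ṭ/ is itself a trigger — this domain ends here.
From /ṭ/ at 4 leftward: 3 /d/ transparent; 2 /d/ transparent; 1 /d/ transparent; word edge.
From /ṭ/ at 5 rightward: 6 /i/ → [+RTR]; word edge.
From /ṭ/ at 5 leftward: 4 /ṭ/ is itself a trigger — this domain ends here.

4 5 6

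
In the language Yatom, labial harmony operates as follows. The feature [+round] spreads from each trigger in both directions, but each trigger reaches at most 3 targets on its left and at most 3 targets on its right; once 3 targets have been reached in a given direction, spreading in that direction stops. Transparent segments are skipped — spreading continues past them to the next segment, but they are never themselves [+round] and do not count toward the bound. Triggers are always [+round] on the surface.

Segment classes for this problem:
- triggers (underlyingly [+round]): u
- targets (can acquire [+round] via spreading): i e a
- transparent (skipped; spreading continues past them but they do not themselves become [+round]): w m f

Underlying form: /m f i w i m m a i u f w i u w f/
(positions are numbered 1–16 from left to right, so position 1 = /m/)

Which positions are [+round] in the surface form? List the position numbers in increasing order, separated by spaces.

From /u/ at 10 rightward: 11 /f/ transparent; 12 /w/ transparent; 13 /i/ → [+round]; 14 /u/ is itself a trigger — this domain ends here.
From /u/ at 10 leftward: 9 /i/ → [+round]; 8 /a/ → [+round]; 7 /m/ transparent; 6 /m/ transparent; 5 /i/ → [+round]; bound reached.
From /u/ at 14 rightward: 15 /w/ transparent; 16 /f/ transparent; word edge.
From /u/ at 14 leftward: 13 /i/ → [+round]; 12 /w/ transparent; 11 /f/ transparent; 10 /u/ is itself a trigger — this domain ends here.
Target with no active source: position 3 stays [-round].

5 8 9 10 13 14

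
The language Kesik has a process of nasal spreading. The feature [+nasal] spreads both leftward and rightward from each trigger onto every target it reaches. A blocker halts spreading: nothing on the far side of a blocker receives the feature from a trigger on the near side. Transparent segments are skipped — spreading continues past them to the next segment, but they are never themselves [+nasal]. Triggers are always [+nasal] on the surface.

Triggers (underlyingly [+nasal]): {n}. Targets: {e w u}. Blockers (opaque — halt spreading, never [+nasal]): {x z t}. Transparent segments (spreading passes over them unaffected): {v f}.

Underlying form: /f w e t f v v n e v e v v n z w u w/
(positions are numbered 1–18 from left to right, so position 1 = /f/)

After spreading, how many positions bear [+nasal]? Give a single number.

4

From /n/ at 8 rightward: 9 /e/ → [+nasal]; 10 /v/ transparent; 11 /e/ → [+nasal]; 12 /v/ transparent; 13 /v/ transparent; 14 /n/ is itself a trigger — this domain ends here.
From /n/ at 8 leftward: 7 /v/ transparent; 6 /v/ transparent; 5 /f/ transparent; 4 /t/ blocks.
From /n/ at 14 rightward: 15 /z/ blocks.
From /n/ at 14 leftward: 13 /v/ transparent; 12 /v/ transparent; 11 /e/ → [+nasal]; 10 /v/ transparent; 9 /e/ → [+nasal]; 8 /n/ is itself a trigger — this domain ends here.
Targets with no active source: positions 2 3 16 17 18 stay [-nasal].
[+nasal] positions on the surface: 8 9 11 14.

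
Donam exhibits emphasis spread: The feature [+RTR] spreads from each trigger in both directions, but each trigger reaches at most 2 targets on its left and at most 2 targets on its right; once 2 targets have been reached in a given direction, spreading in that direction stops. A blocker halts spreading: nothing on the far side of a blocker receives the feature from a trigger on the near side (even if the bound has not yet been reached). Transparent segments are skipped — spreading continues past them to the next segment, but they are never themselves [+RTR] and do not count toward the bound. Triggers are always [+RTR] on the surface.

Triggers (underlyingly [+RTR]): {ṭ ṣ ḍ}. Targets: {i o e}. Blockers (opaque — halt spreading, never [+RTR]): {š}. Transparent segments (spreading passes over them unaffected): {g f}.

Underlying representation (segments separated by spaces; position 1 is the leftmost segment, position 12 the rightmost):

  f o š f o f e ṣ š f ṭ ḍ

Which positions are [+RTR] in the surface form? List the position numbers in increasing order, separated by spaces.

From /ṣ/ at 8 rightward: 9 /š/ blocks.
From /ṣ/ at 8 leftward: 7 /e/ → [+RTR]; 6 /f/ transparent; 5 /o/ → [+RTR]; bound reached.
From /ṭ/ at 11 rightward: 12 /ḍ/ is itself a trigger — this domain ends here.
From /ṭ/ at 11 leftward: 10 /f/ transparent; 9 /š/ blocks.
From /ḍ/ at 12 rightward: word edge.
From /ḍ/ at 12 leftward: 11 /ṭ/ is itself a trigger — this domain ends here.
Target with no active source: position 2 stays [-emphatic].

5 7 8 11 12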